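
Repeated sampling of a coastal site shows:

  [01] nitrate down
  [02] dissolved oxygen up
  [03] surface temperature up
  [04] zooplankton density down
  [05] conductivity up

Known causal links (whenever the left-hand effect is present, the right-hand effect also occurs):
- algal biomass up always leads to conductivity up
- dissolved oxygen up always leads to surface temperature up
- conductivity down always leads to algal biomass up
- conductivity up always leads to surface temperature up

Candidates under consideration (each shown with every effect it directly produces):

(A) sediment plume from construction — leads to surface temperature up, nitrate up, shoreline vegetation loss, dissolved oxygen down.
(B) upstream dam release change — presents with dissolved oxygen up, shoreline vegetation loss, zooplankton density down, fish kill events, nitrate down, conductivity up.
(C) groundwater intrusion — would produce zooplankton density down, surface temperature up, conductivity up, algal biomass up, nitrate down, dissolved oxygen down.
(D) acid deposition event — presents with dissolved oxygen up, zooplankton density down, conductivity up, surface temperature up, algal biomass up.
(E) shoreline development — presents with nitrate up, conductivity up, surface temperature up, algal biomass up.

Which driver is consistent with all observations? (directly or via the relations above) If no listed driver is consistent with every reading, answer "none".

B

Checking each candidate against the observations:
(A) sediment plume from construction — nitrate down miss; dissolved oxygen up miss; surface temperature up match; zooplankton density down miss; conductivity up miss
(B) upstream dam release change — nitrate down match; dissolved oxygen up match; surface temperature up match (through conductivity up → surface temperature up); zooplankton density down match; conductivity up match
(C) groundwater intrusion — nitrate down match; dissolved oxygen up miss; surface temperature up match; zooplankton density down match; conductivity up match
(D) acid deposition event — does not account for nitrate down
(E) shoreline development — nitrate down miss; dissolved oxygen up miss; surface temperature up match; zooplankton density down miss; conductivity up match
(B) is the only candidate with no mismatches.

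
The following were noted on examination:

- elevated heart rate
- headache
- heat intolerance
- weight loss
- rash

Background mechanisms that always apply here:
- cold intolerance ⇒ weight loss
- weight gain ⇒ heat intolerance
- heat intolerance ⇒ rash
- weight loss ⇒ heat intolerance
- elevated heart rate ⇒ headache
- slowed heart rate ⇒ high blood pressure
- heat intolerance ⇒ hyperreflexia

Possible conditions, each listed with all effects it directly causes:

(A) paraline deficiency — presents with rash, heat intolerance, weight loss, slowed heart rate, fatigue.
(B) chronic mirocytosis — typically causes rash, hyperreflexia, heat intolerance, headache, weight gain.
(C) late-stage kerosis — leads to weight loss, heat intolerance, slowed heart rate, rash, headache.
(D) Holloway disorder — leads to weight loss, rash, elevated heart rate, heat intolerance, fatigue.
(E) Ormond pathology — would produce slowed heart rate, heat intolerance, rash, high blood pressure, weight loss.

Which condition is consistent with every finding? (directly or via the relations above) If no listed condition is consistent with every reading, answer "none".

For each candidate, compare predicted effects to what was observed:
(A) paraline deficiency — fails on elevated heart rate, headache (predicts slowed heart rate, not elevated heart rate)
(B) chronic mirocytosis — fails on elevated heart rate, weight loss (predicts weight gain, not weight loss)
(C) late-stage kerosis — elevated heart rate -; headache +; heat intolerance +; weight loss +; rash +
(D) Holloway disorder — elevated heart rate +; headache + (via elevated heart rate → headache); heat intolerance +; weight loss +; rash +
(E) Ormond pathology — elevated heart rate -; headache -; heat intolerance +; weight loss +; rash +
(D) is the only candidate with no mismatches.

D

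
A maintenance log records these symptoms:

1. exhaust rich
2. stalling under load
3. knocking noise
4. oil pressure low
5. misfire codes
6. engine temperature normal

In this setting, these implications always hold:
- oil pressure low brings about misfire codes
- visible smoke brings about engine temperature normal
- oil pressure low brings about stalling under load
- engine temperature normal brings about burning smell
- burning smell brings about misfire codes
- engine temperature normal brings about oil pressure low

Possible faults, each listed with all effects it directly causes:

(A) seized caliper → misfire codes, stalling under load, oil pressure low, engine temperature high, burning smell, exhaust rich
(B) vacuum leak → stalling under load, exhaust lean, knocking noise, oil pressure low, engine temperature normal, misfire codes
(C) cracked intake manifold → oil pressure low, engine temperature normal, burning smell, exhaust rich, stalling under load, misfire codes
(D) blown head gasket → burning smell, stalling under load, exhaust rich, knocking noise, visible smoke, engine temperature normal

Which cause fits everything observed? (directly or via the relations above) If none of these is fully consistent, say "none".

Testing each hypothesis:
(A) seized caliper — fails on knocking noise, engine temperature normal (predicts engine temperature high, not engine temperature normal)
(B) vacuum leak — fails on exhaust rich (predicts exhaust lean, not exhaust rich)
(C) cracked intake manifold — does not account for knocking noise
(D) blown head gasket — accounts for every observation (oil pressure low by engine temperature normal → oil pressure low)
(D) alone accounts for all the evidence.

D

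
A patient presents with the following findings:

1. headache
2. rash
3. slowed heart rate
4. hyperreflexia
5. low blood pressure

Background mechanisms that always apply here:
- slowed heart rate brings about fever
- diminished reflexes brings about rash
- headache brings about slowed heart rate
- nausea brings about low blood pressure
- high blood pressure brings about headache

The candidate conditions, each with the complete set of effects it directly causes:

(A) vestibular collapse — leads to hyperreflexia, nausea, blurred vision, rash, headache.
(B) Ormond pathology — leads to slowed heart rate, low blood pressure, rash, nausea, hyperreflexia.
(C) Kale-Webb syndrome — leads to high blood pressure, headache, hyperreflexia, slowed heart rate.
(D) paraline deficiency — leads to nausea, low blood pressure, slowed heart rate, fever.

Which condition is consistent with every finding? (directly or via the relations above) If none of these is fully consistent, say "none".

For each candidate, compare predicted effects to what was observed:
(A) vestibular collapse — headache match; rash match; slowed heart rate match (via headache → slowed heart rate); hyperreflexia match; low blood pressure match (via nausea → low blood pressure)
(B) Ormond pathology — headache miss; rash match; slowed heart rate match; hyperreflexia match; low blood pressure match
(C) Kale-Webb syndrome — headache match; rash miss; slowed heart rate match; hyperreflexia match; low blood pressure miss
(D) paraline deficiency — headache miss; rash miss; slowed heart rate match; hyperreflexia miss; low blood pressure match
(A) is the only candidate with no mismatches.

A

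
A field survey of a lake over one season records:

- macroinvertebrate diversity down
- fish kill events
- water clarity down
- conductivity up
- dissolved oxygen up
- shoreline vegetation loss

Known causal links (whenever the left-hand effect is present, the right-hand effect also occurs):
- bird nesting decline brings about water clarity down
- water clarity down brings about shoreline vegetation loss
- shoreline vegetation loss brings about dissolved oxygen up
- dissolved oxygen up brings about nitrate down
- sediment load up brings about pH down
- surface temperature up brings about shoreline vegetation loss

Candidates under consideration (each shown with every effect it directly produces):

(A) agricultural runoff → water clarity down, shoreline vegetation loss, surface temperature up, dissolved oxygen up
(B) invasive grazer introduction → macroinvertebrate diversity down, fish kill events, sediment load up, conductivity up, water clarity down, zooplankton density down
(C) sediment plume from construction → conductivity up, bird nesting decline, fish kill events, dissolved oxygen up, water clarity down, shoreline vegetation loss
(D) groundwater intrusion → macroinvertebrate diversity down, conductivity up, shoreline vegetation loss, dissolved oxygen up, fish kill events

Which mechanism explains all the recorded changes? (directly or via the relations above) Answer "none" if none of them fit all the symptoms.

Testing each hypothesis:
(A) agricultural runoff — macroinvertebrate diversity down ✗; fish kill events ✗; water clarity down ✓; conductivity up ✗; dissolved oxygen up ✓; shoreline vegetation loss ✓
(B) invasive grazer introduction — macroinvertebrate diversity down ✓; fish kill events ✓; water clarity down ✓; conductivity up ✓; dissolved oxygen up ✓ (via water clarity down → shoreline vegetation loss → dissolved oxygen up); shoreline vegetation loss ✓ (via water clarity down → shoreline vegetation loss)
(C) sediment plume from construction — does not account for macroinvertebrate diversity down
(D) groundwater intrusion — macroinvertebrate diversity down ✓; fish kill events ✓; water clarity down ✗; conductivity up ✓; dissolved oxygen up ✓; shoreline vegetation loss ✓
Only (B) is consistent with every observation.

B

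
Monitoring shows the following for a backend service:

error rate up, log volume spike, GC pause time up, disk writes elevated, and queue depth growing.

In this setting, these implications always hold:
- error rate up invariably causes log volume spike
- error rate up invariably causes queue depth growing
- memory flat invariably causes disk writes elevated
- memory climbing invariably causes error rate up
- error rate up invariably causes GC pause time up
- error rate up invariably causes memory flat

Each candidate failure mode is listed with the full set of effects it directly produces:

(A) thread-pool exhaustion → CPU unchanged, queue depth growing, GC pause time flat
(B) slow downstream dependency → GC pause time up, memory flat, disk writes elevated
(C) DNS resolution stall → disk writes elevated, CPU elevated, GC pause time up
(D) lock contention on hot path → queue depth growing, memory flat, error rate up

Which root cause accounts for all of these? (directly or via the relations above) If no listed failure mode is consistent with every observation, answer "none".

Checking each candidate against the observations:
(A) thread-pool exhaustion — error rate up -; log volume spike -; GC pause time up -; disk writes elevated -; queue depth growing +
(B) slow downstream dependency — error rate up -; log volume spike -; GC pause time up +; disk writes elevated +; queue depth growing -
(C) DNS resolution stall — does not account for error rate up, log volume spike, queue depth growing
(D) lock contention on hot path — error rate up +; log volume spike + (by error rate up → log volume spike); GC pause time up + (by error rate up → GC pause time up); disk writes elevated + (by memory flat → disk writes elevated); queue depth growing +
(D) alone accounts for all the evidence.

D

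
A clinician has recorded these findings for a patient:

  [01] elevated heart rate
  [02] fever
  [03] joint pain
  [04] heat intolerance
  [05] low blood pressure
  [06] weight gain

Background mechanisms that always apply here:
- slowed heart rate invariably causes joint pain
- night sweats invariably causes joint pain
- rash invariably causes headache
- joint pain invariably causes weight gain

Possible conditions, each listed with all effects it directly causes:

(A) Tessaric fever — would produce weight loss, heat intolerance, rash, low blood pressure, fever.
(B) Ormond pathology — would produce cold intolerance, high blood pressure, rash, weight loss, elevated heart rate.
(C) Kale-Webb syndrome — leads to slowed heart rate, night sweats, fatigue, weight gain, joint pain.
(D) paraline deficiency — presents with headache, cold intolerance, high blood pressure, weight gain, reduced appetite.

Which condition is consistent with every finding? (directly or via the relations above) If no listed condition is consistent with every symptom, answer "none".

Testing each hypothesis:
(A) Tessaric fever — elevated heart rate -; fever +; joint pain -; heat intolerance +; low blood pressure +; weight gain -
(B) Ormond pathology — fails on fever, joint pain, heat intolerance, low blood pressure, weight gain (predicts cold intolerance, not heat intolerance; predicts high blood pressure, not low blood pressure; predicts weight loss, not weight gain)
(C) Kale-Webb syndrome — elevated heart rate -; fever -; joint pain +; heat intolerance -; low blood pressure -; weight gain +
(D) paraline deficiency — elevated heart rate -; fever -; joint pain -; heat intolerance -; low blood pressure -; weight gain +
Every candidate fails on at least one observation.

none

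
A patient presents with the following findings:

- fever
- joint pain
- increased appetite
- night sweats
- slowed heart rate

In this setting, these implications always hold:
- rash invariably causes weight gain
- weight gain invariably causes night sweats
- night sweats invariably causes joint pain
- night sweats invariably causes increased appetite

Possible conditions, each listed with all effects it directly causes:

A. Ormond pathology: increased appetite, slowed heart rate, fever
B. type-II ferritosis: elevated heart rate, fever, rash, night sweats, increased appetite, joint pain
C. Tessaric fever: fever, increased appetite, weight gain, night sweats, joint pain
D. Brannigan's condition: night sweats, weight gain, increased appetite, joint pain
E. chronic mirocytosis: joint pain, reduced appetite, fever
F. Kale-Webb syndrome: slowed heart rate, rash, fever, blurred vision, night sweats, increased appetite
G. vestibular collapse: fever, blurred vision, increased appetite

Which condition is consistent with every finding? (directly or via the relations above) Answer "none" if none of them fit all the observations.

For each candidate, compare predicted effects to what was observed:
(A) Ormond pathology — fever ✓; joint pain ✗; increased appetite ✓; night sweats ✗; slowed heart rate ✓
(B) type-II ferritosis — fever ✓; joint pain ✓; increased appetite ✓; night sweats ✓; slowed heart rate ✗
(C) Tessaric fever — does not account for slowed heart rate
(D) Brannigan's condition — fever ✗; joint pain ✓; increased appetite ✓; night sweats ✓; slowed heart rate ✗
(E) chronic mirocytosis — fever ✓; joint pain ✓; increased appetite ✗; night sweats ✗; slowed heart rate ✗
(F) Kale-Webb syndrome — accounts for every observation (joint pain by night sweats → joint pain)
(G) vestibular collapse — fever ✓; joint pain ✗; increased appetite ✓; night sweats ✗; slowed heart rate ✗
(F) is the only candidate with no mismatches.

F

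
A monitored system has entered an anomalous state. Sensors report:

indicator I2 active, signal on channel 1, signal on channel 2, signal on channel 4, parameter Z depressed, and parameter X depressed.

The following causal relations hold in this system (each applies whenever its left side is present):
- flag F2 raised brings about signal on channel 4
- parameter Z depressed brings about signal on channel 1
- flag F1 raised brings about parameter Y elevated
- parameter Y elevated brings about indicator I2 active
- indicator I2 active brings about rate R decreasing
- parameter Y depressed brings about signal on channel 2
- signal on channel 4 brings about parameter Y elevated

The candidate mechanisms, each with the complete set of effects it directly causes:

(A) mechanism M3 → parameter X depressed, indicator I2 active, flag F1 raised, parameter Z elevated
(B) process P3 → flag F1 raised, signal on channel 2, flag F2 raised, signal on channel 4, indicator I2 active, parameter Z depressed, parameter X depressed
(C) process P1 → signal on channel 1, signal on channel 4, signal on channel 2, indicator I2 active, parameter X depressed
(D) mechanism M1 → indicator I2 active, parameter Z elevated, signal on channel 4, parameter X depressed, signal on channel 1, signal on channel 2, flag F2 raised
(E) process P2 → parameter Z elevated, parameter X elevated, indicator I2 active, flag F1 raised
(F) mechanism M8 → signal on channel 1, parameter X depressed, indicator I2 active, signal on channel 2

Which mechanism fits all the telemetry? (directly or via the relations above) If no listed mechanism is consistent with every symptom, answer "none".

For each candidate, compare predicted effects to what was observed:
(A) mechanism M3 — indicator I2 active yes; signal on channel 1 NO; signal on channel 2 NO; signal on channel 4 NO; parameter Z depressed NO; parameter X depressed yes
(B) process P3 — indicator I2 active yes; signal on channel 1 yes (via parameter Z depressed → signal on channel 1); signal on channel 2 yes; signal on channel 4 yes; parameter Z depressed yes; parameter X depressed yes
(C) process P1 — does not account for parameter Z depressed
(D) mechanism M1 — indicator I2 active yes; signal on channel 1 yes; signal on channel 2 yes; signal on channel 4 yes; parameter Z depressed NO; parameter X depressed yes
(E) process P2 — fails on signal on channel 1, signal on channel 2, signal on channel 4, parameter Z depressed, parameter X depressed (predicts parameter Z elevated, not parameter Z depressed; predicts parameter X elevated, not parameter X depressed)
(F) mechanism M8 — indicator I2 active yes; signal on channel 1 yes; signal on channel 2 yes; signal on channel 4 NO; parameter Z depressed NO; parameter X depressed yes
(B) is the only candidate with no mismatches.

B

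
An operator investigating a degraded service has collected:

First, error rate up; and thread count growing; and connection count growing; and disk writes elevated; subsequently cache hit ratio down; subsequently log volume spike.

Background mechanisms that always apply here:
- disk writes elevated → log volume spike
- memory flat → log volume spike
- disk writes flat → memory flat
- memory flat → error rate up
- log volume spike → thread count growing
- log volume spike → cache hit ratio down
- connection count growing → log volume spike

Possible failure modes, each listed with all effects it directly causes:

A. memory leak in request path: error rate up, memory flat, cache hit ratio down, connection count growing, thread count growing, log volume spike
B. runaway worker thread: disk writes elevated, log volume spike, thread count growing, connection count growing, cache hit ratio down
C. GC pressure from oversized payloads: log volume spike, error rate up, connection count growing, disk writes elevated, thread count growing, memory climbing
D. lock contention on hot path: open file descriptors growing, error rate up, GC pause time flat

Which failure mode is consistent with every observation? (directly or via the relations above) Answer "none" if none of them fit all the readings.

C

Per-candidate check:
(A) memory leak in request path — error rate up match; thread count growing match; connection count growing match; disk writes elevated miss; cache hit ratio down match; log volume spike match
(B) runaway worker thread — error rate up miss; thread count growing match; connection count growing match; disk writes elevated match; cache hit ratio down match; log volume spike match
(C) GC pressure from oversized payloads — accounts for every observation (cache hit ratio down via log volume spike → cache hit ratio down)
(D) lock contention on hot path — error rate up match; thread count growing miss; connection count growing miss; disk writes elevated miss; cache hit ratio down miss; log volume spike miss
Only (C) is consistent with every observation.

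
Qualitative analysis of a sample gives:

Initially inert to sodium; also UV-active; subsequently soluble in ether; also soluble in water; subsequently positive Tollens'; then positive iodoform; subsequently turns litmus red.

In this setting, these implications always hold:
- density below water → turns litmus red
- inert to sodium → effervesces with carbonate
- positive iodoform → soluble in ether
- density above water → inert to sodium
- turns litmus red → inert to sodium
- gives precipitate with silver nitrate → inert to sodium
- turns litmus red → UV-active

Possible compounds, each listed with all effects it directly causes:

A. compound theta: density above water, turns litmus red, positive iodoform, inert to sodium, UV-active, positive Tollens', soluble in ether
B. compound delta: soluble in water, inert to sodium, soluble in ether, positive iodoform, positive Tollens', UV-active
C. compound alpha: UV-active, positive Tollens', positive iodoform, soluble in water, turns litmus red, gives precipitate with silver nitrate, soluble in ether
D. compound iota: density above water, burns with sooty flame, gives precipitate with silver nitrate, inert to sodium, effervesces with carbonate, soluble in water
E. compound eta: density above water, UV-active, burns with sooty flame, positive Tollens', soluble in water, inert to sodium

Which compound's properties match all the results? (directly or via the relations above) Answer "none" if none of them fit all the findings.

For each candidate, compare predicted effects to what was observed:
(A) compound theta — does not account for soluble in water
(B) compound delta — does not account for turns litmus red
(C) compound alpha — accounts for every observation (inert to sodium through gives precipitate with silver nitrate → inert to sodium)
(D) compound iota — inert to sodium ✓; UV-active ✗; soluble in ether ✗; soluble in water ✓; positive Tollens' ✗; positive iodoform ✗; turns litmus red ✗
(E) compound eta — inert to sodium ✓; UV-active ✓; soluble in ether ✗; soluble in water ✓; positive Tollens' ✓; positive iodoform ✗; turns litmus red ✗
(C) is the only candidate with no mismatches.

C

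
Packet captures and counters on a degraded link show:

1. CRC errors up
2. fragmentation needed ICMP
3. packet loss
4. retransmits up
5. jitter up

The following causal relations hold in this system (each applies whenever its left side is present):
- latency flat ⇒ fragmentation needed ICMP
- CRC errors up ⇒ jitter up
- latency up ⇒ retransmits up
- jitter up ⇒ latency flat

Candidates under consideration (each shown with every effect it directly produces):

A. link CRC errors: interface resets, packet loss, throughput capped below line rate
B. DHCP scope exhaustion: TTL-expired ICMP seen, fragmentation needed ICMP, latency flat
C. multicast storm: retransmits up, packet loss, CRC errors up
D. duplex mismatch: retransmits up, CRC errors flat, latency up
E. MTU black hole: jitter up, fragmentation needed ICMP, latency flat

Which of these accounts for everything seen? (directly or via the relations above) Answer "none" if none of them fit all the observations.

C

Per-candidate check:
(A) link CRC errors — CRC errors up -; fragmentation needed ICMP -; packet loss +; retransmits up -; jitter up -
(B) DHCP scope exhaustion — does not account for CRC errors up, packet loss, retransmits up, jitter up
(C) multicast storm — CRC errors up +; fragmentation needed ICMP + (via CRC errors up → jitter up → latency flat → fragmentation needed ICMP); packet loss +; retransmits up +; jitter up + (via CRC errors up → jitter up)
(D) duplex mismatch — CRC errors up -; fragmentation needed ICMP -; packet loss -; retransmits up +; jitter up -
(E) MTU black hole — CRC errors up -; fragmentation needed ICMP +; packet loss -; retransmits up -; jitter up +
(C) alone accounts for all the evidence.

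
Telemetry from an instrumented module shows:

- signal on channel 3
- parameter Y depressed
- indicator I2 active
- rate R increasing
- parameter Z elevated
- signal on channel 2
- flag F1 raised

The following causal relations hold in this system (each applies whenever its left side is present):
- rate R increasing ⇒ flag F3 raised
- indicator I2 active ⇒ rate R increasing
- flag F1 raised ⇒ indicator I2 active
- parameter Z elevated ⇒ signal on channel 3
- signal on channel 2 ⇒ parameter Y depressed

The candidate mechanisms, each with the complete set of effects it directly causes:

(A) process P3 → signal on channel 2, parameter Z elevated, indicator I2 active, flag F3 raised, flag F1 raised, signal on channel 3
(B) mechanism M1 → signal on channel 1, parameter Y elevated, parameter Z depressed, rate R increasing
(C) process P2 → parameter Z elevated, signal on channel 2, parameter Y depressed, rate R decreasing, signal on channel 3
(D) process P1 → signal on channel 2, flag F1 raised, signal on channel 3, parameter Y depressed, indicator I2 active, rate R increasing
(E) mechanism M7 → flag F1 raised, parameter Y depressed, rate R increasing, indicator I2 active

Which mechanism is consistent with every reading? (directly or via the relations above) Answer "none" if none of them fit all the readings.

A

For each candidate, compare predicted effects to what was observed:
(A) process P3 — signal on channel 3 yes; parameter Y depressed yes (by signal on channel 2 → parameter Y depressed); indicator I2 active yes; rate R increasing yes (by indicator I2 active → rate R increasing); parameter Z elevated yes; signal on channel 2 yes; flag F1 raised yes
(B) mechanism M1 — signal on channel 3 NO; parameter Y depressed NO; indicator I2 active NO; rate R increasing yes; parameter Z elevated NO; signal on channel 2 NO; flag F1 raised NO
(C) process P2 — fails on indicator I2 active, rate R increasing, flag F1 raised (predicts rate R decreasing, not rate R increasing)
(D) process P1 — signal on channel 3 yes; parameter Y depressed yes; indicator I2 active yes; rate R increasing yes; parameter Z elevated NO; signal on channel 2 yes; flag F1 raised yes
(E) mechanism M7 — does not account for signal on channel 3, parameter Z elevated, signal on channel 2
(A) alone accounts for all the evidence.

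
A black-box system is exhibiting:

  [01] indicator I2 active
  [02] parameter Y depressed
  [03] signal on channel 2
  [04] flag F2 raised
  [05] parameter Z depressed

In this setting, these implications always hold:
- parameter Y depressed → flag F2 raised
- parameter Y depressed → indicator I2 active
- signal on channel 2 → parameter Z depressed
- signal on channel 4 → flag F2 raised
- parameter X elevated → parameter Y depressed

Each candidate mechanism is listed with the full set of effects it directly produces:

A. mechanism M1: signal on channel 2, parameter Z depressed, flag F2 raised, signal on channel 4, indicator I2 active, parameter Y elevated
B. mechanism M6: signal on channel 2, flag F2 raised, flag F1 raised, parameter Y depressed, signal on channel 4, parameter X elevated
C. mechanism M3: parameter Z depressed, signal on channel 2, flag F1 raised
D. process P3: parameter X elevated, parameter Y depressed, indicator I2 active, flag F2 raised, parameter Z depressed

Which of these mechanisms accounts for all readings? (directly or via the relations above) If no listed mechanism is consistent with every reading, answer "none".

For each candidate, compare predicted effects to what was observed:
(A) mechanism M1 — indicator I2 active ✓; parameter Y depressed ✗; signal on channel 2 ✓; flag F2 raised ✓; parameter Z depressed ✓
(B) mechanism M6 — indicator I2 active ✓ (by parameter Y depressed → indicator I2 active); parameter Y depressed ✓; signal on channel 2 ✓; flag F2 raised ✓; parameter Z depressed ✓ (by signal on channel 2 → parameter Z depressed)
(C) mechanism M3 — does not account for indicator I2 active, parameter Y depressed, flag F2 raised
(D) process P3 — indicator I2 active ✓; parameter Y depressed ✓; signal on channel 2 ✗; flag F2 raised ✓; parameter Z depressed ✓
(B) alone accounts for all the evidence.

B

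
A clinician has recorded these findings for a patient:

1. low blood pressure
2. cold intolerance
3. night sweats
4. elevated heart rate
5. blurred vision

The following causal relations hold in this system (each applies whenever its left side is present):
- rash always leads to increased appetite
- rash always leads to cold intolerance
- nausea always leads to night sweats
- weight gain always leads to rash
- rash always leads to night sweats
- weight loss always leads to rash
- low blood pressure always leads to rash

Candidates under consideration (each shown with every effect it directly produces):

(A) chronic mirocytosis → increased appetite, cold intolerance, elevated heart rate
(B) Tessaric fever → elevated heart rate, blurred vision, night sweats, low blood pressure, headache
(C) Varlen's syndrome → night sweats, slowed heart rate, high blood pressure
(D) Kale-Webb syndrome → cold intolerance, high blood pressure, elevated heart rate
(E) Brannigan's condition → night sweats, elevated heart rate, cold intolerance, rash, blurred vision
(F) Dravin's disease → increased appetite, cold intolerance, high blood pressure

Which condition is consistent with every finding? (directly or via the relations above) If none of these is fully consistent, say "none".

B

For each candidate, compare predicted effects to what was observed:
(A) chronic mirocytosis — low blood pressure NO; cold intolerance yes; night sweats NO; elevated heart rate yes; blurred vision NO
(B) Tessaric fever — accounts for every observation (cold intolerance through low blood pressure → rash → cold intolerance)
(C) Varlen's syndrome — fails on low blood pressure, cold intolerance, elevated heart rate, blurred vision (predicts high blood pressure, not low blood pressure; predicts slowed heart rate, not elevated heart rate)
(D) Kale-Webb syndrome — fails on low blood pressure, night sweats, blurred vision (predicts high blood pressure, not low blood pressure)
(E) Brannigan's condition — low blood pressure NO; cold intolerance yes; night sweats yes; elevated heart rate yes; blurred vision yes
(F) Dravin's disease — low blood pressure NO; cold intolerance yes; night sweats NO; elevated heart rate NO; blurred vision NO
Only (B) is consistent with every observation.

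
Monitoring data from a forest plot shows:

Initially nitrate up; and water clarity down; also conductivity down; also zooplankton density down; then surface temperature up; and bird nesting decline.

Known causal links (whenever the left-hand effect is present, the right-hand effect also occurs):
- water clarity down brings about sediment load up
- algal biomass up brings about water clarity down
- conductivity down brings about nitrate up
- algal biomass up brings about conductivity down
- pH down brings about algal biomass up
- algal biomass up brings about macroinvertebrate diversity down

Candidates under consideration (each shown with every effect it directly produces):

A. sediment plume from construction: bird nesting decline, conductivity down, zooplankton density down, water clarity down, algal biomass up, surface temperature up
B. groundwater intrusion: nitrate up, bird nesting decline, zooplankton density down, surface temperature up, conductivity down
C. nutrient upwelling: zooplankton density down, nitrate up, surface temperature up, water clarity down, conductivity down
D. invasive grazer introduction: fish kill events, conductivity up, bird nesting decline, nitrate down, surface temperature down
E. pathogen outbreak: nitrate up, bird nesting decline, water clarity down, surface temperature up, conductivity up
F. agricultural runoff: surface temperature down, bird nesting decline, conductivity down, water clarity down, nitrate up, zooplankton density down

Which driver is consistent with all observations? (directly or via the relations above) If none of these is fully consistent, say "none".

Checking each candidate against the observations:
(A) sediment plume from construction — nitrate up ✓ (by conductivity down → nitrate up); water clarity down ✓; conductivity down ✓; zooplankton density down ✓; surface temperature up ✓; bird nesting decline ✓
(B) groundwater intrusion — nitrate up ✓; water clarity down ✗; conductivity down ✓; zooplankton density down ✓; surface temperature up ✓; bird nesting decline ✓
(C) nutrient upwelling — does not account for bird nesting decline
(D) invasive grazer introduction — nitrate up ✗; water clarity down ✗; conductivity down ✗; zooplankton density down ✗; surface temperature up ✗; bird nesting decline ✓
(E) pathogen outbreak — nitrate up ✓; water clarity down ✓; conductivity down ✗; zooplankton density down ✗; surface temperature up ✓; bird nesting decline ✓
(F) agricultural runoff — nitrate up ✓; water clarity down ✓; conductivity down ✓; zooplankton density down ✓; surface temperature up ✗; bird nesting decline ✓
Only (A) is consistent with every observation.

A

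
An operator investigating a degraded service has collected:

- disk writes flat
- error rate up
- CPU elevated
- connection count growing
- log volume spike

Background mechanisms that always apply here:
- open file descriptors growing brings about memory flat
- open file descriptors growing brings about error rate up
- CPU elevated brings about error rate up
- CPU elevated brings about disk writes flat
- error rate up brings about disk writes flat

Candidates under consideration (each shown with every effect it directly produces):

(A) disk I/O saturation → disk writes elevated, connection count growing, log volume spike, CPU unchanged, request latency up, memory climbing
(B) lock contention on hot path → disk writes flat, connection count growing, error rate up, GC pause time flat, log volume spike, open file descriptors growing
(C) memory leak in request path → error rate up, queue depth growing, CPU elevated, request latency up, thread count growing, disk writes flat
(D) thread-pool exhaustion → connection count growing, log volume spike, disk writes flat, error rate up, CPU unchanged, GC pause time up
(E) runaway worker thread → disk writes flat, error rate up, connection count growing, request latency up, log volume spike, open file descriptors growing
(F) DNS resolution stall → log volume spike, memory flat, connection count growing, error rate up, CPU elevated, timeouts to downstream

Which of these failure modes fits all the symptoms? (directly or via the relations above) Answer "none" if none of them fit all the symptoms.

F

Checking each candidate against the observations:
(A) disk I/O saturation — fails on disk writes flat, error rate up, CPU elevated (predicts disk writes elevated, not disk writes flat; predicts CPU unchanged, not CPU elevated)
(B) lock contention on hot path — disk writes flat match; error rate up match; CPU elevated miss; connection count growing match; log volume spike match
(C) memory leak in request path — disk writes flat match; error rate up match; CPU elevated match; connection count growing miss; log volume spike miss
(D) thread-pool exhaustion — disk writes flat match; error rate up match; CPU elevated miss; connection count growing match; log volume spike match
(E) runaway worker thread — disk writes flat match; error rate up match; CPU elevated miss; connection count growing match; log volume spike match
(F) DNS resolution stall — disk writes flat match (by CPU elevated → disk writes flat); error rate up match; CPU elevated match; connection count growing match; log volume spike match
(F) alone accounts for all the evidence.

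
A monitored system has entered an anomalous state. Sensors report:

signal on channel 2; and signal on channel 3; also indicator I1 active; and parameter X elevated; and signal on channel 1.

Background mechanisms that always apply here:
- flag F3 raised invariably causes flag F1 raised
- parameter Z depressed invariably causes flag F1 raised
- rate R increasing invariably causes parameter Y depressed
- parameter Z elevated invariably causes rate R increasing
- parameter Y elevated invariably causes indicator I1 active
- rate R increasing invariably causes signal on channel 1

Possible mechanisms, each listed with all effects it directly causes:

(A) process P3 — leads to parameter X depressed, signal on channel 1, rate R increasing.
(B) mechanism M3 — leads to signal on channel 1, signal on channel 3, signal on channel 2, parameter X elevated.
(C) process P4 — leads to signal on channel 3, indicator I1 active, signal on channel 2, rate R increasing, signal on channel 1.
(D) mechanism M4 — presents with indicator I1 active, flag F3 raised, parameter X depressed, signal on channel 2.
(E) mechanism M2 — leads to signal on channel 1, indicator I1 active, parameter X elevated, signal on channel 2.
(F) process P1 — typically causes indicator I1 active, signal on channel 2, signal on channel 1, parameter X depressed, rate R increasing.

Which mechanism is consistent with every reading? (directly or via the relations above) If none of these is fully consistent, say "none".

For each candidate, compare predicted effects to what was observed:
(A) process P3 — fails on signal on channel 2, signal on channel 3, indicator I1 active, parameter X elevated (predicts parameter X depressed, not parameter X elevated)
(B) mechanism M3 — signal on channel 2 yes; signal on channel 3 yes; indicator I1 active NO; parameter X elevated yes; signal on channel 1 yes
(C) process P4 — signal on channel 2 yes; signal on channel 3 yes; indicator I1 active yes; parameter X elevated NO; signal on channel 1 yes
(D) mechanism M4 — fails on signal on channel 3, parameter X elevated, signal on channel 1 (predicts parameter X depressed, not parameter X elevated)
(E) mechanism M2 — does not account for signal on channel 3
(F) process P1 — signal on channel 2 yes; signal on channel 3 NO; indicator I1 active yes; parameter X elevated NO; signal on channel 1 yes
None of the listed candidates fits everything.

none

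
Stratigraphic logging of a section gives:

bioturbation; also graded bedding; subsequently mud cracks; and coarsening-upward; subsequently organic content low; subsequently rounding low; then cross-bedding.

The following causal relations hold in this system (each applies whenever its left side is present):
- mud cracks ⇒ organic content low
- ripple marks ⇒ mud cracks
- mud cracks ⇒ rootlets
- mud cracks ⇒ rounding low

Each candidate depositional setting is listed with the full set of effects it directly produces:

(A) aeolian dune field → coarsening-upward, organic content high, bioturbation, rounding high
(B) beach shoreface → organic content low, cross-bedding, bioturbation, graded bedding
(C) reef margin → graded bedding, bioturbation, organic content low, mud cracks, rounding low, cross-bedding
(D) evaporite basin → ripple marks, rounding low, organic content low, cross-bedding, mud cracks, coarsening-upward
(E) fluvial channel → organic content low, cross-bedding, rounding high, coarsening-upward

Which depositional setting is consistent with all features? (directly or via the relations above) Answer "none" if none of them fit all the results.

none

Testing each hypothesis:
(A) aeolian dune field — bioturbation match; graded bedding miss; mud cracks miss; coarsening-upward match; organic content low miss; rounding low miss; cross-bedding miss
(B) beach shoreface — bioturbation match; graded bedding match; mud cracks miss; coarsening-upward miss; organic content low match; rounding low miss; cross-bedding match
(C) reef margin — bioturbation match; graded bedding match; mud cracks match; coarsening-upward miss; organic content low match; rounding low match; cross-bedding match
(D) evaporite basin — does not account for bioturbation, graded bedding
(E) fluvial channel — fails on bioturbation, graded bedding, mud cracks, rounding low (predicts rounding high, not rounding low)
None of the listed candidates fits everything.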